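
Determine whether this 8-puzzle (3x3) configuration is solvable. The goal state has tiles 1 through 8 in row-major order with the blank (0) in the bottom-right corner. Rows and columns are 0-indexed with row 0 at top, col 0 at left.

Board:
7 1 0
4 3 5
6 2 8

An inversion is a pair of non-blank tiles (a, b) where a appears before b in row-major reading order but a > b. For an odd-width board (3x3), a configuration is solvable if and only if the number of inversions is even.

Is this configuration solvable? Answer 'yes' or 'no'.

Inversions (pairs i<j in row-major order where tile[i] > tile[j] > 0): 11
11 is odd, so the puzzle is not solvable.

Answer: no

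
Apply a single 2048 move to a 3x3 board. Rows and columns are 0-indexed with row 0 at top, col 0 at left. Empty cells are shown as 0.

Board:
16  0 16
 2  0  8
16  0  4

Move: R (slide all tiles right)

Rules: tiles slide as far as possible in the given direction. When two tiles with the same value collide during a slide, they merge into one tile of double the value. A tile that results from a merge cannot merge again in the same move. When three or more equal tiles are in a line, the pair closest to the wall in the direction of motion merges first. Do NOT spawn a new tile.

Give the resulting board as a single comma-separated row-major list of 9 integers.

Answer: 0, 0, 32, 0, 2, 8, 0, 16, 4

Derivation:
Slide right:
row 0: [16, 0, 16] -> [0, 0, 32]
row 1: [2, 0, 8] -> [0, 2, 8]
row 2: [16, 0, 4] -> [0, 16, 4]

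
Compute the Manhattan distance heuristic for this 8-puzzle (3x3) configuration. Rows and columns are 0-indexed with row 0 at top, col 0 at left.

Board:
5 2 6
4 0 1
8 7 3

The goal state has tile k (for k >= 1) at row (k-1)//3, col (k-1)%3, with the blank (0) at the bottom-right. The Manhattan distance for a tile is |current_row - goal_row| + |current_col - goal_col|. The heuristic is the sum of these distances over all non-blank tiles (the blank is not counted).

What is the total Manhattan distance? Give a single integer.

Answer: 10

Derivation:
Tile 5: (0,0)->(1,1) = 2
Tile 2: (0,1)->(0,1) = 0
Tile 6: (0,2)->(1,2) = 1
Tile 4: (1,0)->(1,0) = 0
Tile 1: (1,2)->(0,0) = 3
Tile 8: (2,0)->(2,1) = 1
Tile 7: (2,1)->(2,0) = 1
Tile 3: (2,2)->(0,2) = 2
Sum: 2 + 0 + 1 + 0 + 3 + 1 + 1 + 2 = 10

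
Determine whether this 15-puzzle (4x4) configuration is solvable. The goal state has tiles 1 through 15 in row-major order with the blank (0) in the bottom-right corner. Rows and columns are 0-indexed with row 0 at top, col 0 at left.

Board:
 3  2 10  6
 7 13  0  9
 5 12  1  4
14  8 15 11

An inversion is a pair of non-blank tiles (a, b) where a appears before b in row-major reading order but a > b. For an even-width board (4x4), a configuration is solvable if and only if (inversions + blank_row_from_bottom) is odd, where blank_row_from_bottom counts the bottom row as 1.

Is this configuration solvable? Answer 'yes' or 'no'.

Answer: yes

Derivation:
Inversions: 36
Blank is in row 1 (0-indexed from top), which is row 3 counting from the bottom (bottom = 1).
36 + 3 = 39, which is odd, so the puzzle is solvable.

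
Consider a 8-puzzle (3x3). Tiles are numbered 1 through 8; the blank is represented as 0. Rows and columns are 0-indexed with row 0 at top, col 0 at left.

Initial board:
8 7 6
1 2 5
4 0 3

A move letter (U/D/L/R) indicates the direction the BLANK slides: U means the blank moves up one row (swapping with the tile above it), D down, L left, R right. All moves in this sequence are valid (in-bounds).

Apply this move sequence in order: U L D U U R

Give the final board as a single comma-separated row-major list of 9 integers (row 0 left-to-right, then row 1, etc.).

Answer: 7, 0, 6, 8, 1, 5, 4, 2, 3

Derivation:
After move 1 (U):
8 7 6
1 0 5
4 2 3

After move 2 (L):
8 7 6
0 1 5
4 2 3

After move 3 (D):
8 7 6
4 1 5
0 2 3

After move 4 (U):
8 7 6
0 1 5
4 2 3

After move 5 (U):
0 7 6
8 1 5
4 2 3

After move 6 (R):
7 0 6
8 1 5
4 2 3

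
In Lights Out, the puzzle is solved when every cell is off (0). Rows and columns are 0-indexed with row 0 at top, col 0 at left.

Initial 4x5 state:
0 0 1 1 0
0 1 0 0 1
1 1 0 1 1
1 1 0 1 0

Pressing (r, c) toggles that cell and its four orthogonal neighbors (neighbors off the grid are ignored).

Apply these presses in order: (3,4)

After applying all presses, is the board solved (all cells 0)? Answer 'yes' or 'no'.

After press 1 at (3,4):
0 0 1 1 0
0 1 0 0 1
1 1 0 1 0
1 1 0 0 1

Lights still on: 10

Answer: no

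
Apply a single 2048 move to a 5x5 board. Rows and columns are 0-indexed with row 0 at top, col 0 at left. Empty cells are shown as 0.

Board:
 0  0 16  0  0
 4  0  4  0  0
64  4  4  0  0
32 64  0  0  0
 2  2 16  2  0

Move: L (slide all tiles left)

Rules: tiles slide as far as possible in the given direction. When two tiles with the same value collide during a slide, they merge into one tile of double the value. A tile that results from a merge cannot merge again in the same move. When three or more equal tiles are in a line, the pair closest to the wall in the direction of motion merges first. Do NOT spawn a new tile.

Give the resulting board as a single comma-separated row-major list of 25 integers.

Answer: 16, 0, 0, 0, 0, 8, 0, 0, 0, 0, 64, 8, 0, 0, 0, 32, 64, 0, 0, 0, 4, 16, 2, 0, 0

Derivation:
Slide left:
row 0: [0, 0, 16, 0, 0] -> [16, 0, 0, 0, 0]
row 1: [4, 0, 4, 0, 0] -> [8, 0, 0, 0, 0]
row 2: [64, 4, 4, 0, 0] -> [64, 8, 0, 0, 0]
row 3: [32, 64, 0, 0, 0] -> [32, 64, 0, 0, 0]
row 4: [2, 2, 16, 2, 0] -> [4, 16, 2, 0, 0]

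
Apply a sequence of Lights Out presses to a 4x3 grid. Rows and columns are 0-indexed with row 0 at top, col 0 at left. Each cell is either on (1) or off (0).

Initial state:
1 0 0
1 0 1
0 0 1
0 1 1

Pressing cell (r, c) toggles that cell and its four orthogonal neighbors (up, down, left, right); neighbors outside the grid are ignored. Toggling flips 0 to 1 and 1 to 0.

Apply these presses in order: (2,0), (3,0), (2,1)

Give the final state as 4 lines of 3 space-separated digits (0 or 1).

After press 1 at (2,0):
1 0 0
0 0 1
1 1 1
1 1 1

After press 2 at (3,0):
1 0 0
0 0 1
0 1 1
0 0 1

After press 3 at (2,1):
1 0 0
0 1 1
1 0 0
0 1 1

Answer: 1 0 0
0 1 1
1 0 0
0 1 1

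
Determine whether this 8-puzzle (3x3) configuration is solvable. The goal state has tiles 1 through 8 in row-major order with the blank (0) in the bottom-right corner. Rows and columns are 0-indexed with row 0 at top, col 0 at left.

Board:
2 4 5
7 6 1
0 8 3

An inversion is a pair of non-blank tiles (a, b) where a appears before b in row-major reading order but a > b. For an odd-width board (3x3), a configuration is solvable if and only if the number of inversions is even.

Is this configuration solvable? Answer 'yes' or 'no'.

Inversions (pairs i<j in row-major order where tile[i] > tile[j] > 0): 11
11 is odd, so the puzzle is not solvable.

Answer: no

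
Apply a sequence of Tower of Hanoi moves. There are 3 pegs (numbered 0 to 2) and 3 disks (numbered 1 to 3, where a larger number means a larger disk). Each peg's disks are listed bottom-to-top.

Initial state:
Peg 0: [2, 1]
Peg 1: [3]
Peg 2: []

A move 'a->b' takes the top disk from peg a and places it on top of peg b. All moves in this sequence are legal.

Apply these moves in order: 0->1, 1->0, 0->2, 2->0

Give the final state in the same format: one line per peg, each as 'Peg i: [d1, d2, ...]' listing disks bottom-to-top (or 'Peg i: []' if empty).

After move 1 (0->1):
Peg 0: [2]
Peg 1: [3, 1]
Peg 2: []

After move 2 (1->0):
Peg 0: [2, 1]
Peg 1: [3]
Peg 2: []

After move 3 (0->2):
Peg 0: [2]
Peg 1: [3]
Peg 2: [1]

After move 4 (2->0):
Peg 0: [2, 1]
Peg 1: [3]
Peg 2: []

Answer: Peg 0: [2, 1]
Peg 1: [3]
Peg 2: []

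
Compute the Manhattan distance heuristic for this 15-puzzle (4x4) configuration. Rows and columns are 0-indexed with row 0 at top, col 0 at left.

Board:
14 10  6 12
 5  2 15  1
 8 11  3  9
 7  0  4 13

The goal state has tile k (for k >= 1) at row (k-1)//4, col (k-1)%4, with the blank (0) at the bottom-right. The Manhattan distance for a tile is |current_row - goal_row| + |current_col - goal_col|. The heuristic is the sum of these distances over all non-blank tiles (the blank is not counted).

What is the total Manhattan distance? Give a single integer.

Tile 14: (0,0)->(3,1) = 4
Tile 10: (0,1)->(2,1) = 2
Tile 6: (0,2)->(1,1) = 2
Tile 12: (0,3)->(2,3) = 2
Tile 5: (1,0)->(1,0) = 0
Tile 2: (1,1)->(0,1) = 1
Tile 15: (1,2)->(3,2) = 2
Tile 1: (1,3)->(0,0) = 4
Tile 8: (2,0)->(1,3) = 4
Tile 11: (2,1)->(2,2) = 1
Tile 3: (2,2)->(0,2) = 2
Tile 9: (2,3)->(2,0) = 3
Tile 7: (3,0)->(1,2) = 4
Tile 4: (3,2)->(0,3) = 4
Tile 13: (3,3)->(3,0) = 3
Sum: 4 + 2 + 2 + 2 + 0 + 1 + 2 + 4 + 4 + 1 + 2 + 3 + 4 + 4 + 3 = 38

Answer: 38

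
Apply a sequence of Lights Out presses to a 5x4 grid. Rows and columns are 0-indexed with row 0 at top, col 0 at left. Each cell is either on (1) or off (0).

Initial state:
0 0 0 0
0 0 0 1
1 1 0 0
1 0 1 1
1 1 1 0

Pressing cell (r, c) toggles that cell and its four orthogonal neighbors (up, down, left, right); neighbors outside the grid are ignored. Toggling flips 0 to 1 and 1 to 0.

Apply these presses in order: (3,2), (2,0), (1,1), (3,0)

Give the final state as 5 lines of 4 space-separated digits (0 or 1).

After press 1 at (3,2):
0 0 0 0
0 0 0 1
1 1 1 0
1 1 0 0
1 1 0 0

After press 2 at (2,0):
0 0 0 0
1 0 0 1
0 0 1 0
0 1 0 0
1 1 0 0

After press 3 at (1,1):
0 1 0 0
0 1 1 1
0 1 1 0
0 1 0 0
1 1 0 0

After press 4 at (3,0):
0 1 0 0
0 1 1 1
1 1 1 0
1 0 0 0
0 1 0 0

Answer: 0 1 0 0
0 1 1 1
1 1 1 0
1 0 0 0
0 1 0 0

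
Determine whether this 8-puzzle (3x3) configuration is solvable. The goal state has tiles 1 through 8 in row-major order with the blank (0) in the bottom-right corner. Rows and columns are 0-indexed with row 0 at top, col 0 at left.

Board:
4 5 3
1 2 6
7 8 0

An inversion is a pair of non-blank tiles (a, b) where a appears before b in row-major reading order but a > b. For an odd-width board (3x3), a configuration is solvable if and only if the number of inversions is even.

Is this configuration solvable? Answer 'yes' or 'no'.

Inversions (pairs i<j in row-major order where tile[i] > tile[j] > 0): 8
8 is even, so the puzzle is solvable.

Answer: yes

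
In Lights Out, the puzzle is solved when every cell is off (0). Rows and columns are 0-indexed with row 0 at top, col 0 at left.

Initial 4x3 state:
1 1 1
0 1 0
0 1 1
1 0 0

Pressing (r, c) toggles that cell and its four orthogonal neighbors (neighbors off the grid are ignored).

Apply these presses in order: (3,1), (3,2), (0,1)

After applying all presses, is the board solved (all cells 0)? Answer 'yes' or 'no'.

Answer: yes

Derivation:
After press 1 at (3,1):
1 1 1
0 1 0
0 0 1
0 1 1

After press 2 at (3,2):
1 1 1
0 1 0
0 0 0
0 0 0

After press 3 at (0,1):
0 0 0
0 0 0
0 0 0
0 0 0

Lights still on: 0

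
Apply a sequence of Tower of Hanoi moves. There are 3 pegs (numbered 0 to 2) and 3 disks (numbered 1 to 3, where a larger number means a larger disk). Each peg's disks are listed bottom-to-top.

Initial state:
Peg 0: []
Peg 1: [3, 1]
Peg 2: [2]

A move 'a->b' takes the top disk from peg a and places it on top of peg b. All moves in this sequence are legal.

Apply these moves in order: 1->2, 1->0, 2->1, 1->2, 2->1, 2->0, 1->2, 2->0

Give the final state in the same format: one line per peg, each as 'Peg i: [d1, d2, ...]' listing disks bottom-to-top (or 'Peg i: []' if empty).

After move 1 (1->2):
Peg 0: []
Peg 1: [3]
Peg 2: [2, 1]

After move 2 (1->0):
Peg 0: [3]
Peg 1: []
Peg 2: [2, 1]

After move 3 (2->1):
Peg 0: [3]
Peg 1: [1]
Peg 2: [2]

After move 4 (1->2):
Peg 0: [3]
Peg 1: []
Peg 2: [2, 1]

After move 5 (2->1):
Peg 0: [3]
Peg 1: [1]
Peg 2: [2]

After move 6 (2->0):
Peg 0: [3, 2]
Peg 1: [1]
Peg 2: []

After move 7 (1->2):
Peg 0: [3, 2]
Peg 1: []
Peg 2: [1]

After move 8 (2->0):
Peg 0: [3, 2, 1]
Peg 1: []
Peg 2: []

Answer: Peg 0: [3, 2, 1]
Peg 1: []
Peg 2: []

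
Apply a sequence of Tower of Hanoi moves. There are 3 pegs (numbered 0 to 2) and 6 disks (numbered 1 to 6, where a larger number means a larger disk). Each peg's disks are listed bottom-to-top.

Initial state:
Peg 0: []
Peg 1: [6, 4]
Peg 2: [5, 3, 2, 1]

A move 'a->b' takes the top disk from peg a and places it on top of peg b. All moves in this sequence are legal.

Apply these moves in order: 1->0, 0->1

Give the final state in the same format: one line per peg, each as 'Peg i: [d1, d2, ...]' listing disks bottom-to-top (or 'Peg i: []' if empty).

After move 1 (1->0):
Peg 0: [4]
Peg 1: [6]
Peg 2: [5, 3, 2, 1]

After move 2 (0->1):
Peg 0: []
Peg 1: [6, 4]
Peg 2: [5, 3, 2, 1]

Answer: Peg 0: []
Peg 1: [6, 4]
Peg 2: [5, 3, 2, 1]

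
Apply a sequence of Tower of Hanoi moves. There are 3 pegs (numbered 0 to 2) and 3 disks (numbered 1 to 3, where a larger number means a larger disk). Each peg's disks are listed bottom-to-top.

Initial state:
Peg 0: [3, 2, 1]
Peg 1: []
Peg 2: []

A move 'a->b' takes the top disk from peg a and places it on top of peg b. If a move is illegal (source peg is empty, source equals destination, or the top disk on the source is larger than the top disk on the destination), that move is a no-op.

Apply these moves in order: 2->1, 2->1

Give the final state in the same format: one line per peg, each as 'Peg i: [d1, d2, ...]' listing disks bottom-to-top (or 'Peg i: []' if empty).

After move 1 (2->1):
Peg 0: [3, 2, 1]
Peg 1: []
Peg 2: []

After move 2 (2->1):
Peg 0: [3, 2, 1]
Peg 1: []
Peg 2: []

Answer: Peg 0: [3, 2, 1]
Peg 1: []
Peg 2: []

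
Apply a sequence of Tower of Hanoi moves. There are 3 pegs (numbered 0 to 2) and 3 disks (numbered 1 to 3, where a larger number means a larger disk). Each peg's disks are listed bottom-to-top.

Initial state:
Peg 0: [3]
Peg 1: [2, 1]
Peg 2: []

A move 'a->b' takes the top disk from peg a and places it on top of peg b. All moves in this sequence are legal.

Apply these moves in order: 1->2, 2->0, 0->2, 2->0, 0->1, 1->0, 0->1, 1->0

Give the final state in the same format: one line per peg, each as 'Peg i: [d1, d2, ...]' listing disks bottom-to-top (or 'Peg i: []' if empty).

Answer: Peg 0: [3, 1]
Peg 1: [2]
Peg 2: []

Derivation:
After move 1 (1->2):
Peg 0: [3]
Peg 1: [2]
Peg 2: [1]

After move 2 (2->0):
Peg 0: [3, 1]
Peg 1: [2]
Peg 2: []

After move 3 (0->2):
Peg 0: [3]
Peg 1: [2]
Peg 2: [1]

After move 4 (2->0):
Peg 0: [3, 1]
Peg 1: [2]
Peg 2: []

After move 5 (0->1):
Peg 0: [3]
Peg 1: [2, 1]
Peg 2: []

After move 6 (1->0):
Peg 0: [3, 1]
Peg 1: [2]
Peg 2: []

After move 7 (0->1):
Peg 0: [3]
Peg 1: [2, 1]
Peg 2: []

After move 8 (1->0):
Peg 0: [3, 1]
Peg 1: [2]
Peg 2: []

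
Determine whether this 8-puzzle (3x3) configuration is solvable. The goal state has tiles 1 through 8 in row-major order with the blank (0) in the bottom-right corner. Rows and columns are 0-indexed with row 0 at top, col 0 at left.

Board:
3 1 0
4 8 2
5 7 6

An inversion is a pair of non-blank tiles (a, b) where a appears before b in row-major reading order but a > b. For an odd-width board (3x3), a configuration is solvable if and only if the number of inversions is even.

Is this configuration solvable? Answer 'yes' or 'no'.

Answer: yes

Derivation:
Inversions (pairs i<j in row-major order where tile[i] > tile[j] > 0): 8
8 is even, so the puzzle is solvable.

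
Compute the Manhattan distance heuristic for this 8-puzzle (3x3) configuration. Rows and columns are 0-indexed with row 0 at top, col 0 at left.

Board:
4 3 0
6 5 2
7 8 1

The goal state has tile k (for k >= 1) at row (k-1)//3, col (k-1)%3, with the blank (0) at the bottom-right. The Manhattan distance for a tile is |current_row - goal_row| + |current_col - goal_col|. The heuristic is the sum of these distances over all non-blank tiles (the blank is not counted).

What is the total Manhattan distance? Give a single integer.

Answer: 10

Derivation:
Tile 4: (0,0)->(1,0) = 1
Tile 3: (0,1)->(0,2) = 1
Tile 6: (1,0)->(1,2) = 2
Tile 5: (1,1)->(1,1) = 0
Tile 2: (1,2)->(0,1) = 2
Tile 7: (2,0)->(2,0) = 0
Tile 8: (2,1)->(2,1) = 0
Tile 1: (2,2)->(0,0) = 4
Sum: 1 + 1 + 2 + 0 + 2 + 0 + 0 + 4 = 10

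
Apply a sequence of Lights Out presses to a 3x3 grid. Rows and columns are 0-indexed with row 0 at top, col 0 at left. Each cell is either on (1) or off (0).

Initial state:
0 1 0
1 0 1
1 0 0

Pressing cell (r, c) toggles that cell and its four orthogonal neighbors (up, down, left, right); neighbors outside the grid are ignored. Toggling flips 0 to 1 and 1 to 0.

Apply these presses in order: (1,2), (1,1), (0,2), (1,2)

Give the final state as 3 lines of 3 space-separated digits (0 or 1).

After press 1 at (1,2):
0 1 1
1 1 0
1 0 1

After press 2 at (1,1):
0 0 1
0 0 1
1 1 1

After press 3 at (0,2):
0 1 0
0 0 0
1 1 1

After press 4 at (1,2):
0 1 1
0 1 1
1 1 0

Answer: 0 1 1
0 1 1
1 1 0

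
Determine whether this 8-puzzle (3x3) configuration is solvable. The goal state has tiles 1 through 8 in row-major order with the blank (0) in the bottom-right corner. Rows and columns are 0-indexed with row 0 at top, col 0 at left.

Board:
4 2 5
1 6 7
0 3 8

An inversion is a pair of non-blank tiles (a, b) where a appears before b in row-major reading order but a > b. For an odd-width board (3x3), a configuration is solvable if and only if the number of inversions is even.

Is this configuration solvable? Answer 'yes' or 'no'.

Inversions (pairs i<j in row-major order where tile[i] > tile[j] > 0): 8
8 is even, so the puzzle is solvable.

Answer: yes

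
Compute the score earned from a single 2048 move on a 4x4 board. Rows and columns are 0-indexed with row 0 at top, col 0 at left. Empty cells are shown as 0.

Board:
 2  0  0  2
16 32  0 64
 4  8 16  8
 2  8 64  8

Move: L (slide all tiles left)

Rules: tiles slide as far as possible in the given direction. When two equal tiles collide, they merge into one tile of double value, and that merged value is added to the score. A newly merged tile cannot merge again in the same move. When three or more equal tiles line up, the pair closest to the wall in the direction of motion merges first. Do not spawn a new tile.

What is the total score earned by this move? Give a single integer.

Answer: 4

Derivation:
Slide left:
row 0: [2, 0, 0, 2] -> [4, 0, 0, 0]  score +4 (running 4)
row 1: [16, 32, 0, 64] -> [16, 32, 64, 0]  score +0 (running 4)
row 2: [4, 8, 16, 8] -> [4, 8, 16, 8]  score +0 (running 4)
row 3: [2, 8, 64, 8] -> [2, 8, 64, 8]  score +0 (running 4)
Board after move:
 4  0  0  0
16 32 64  0
 4  8 16  8
 2  8 64  8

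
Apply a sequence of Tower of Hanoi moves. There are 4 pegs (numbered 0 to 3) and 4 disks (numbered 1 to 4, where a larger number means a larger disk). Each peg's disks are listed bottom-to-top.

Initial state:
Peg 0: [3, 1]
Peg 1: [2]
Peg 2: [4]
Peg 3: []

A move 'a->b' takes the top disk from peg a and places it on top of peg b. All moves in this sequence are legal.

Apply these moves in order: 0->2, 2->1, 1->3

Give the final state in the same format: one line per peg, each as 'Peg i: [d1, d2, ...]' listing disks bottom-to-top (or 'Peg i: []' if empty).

After move 1 (0->2):
Peg 0: [3]
Peg 1: [2]
Peg 2: [4, 1]
Peg 3: []

After move 2 (2->1):
Peg 0: [3]
Peg 1: [2, 1]
Peg 2: [4]
Peg 3: []

After move 3 (1->3):
Peg 0: [3]
Peg 1: [2]
Peg 2: [4]
Peg 3: [1]

Answer: Peg 0: [3]
Peg 1: [2]
Peg 2: [4]
Peg 3: [1]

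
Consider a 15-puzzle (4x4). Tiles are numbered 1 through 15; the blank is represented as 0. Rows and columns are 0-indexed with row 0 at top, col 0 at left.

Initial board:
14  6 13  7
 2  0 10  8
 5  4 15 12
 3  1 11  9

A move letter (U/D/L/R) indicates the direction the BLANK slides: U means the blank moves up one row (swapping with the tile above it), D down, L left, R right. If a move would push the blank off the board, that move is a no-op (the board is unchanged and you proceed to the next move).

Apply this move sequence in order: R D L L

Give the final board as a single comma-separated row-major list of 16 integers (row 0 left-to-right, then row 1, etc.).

After move 1 (R):
14  6 13  7
 2 10  0  8
 5  4 15 12
 3  1 11  9

After move 2 (D):
14  6 13  7
 2 10 15  8
 5  4  0 12
 3  1 11  9

After move 3 (L):
14  6 13  7
 2 10 15  8
 5  0  4 12
 3  1 11  9

After move 4 (L):
14  6 13  7
 2 10 15  8
 0  5  4 12
 3  1 11  9

Answer: 14, 6, 13, 7, 2, 10, 15, 8, 0, 5, 4, 12, 3, 1, 11, 9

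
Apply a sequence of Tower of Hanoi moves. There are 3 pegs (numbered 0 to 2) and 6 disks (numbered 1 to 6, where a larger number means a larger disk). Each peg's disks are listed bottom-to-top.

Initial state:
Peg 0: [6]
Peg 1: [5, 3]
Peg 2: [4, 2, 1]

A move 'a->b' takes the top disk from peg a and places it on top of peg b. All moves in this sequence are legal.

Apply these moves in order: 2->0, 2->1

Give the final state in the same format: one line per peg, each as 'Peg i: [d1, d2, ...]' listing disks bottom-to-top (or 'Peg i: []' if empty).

Answer: Peg 0: [6, 1]
Peg 1: [5, 3, 2]
Peg 2: [4]

Derivation:
After move 1 (2->0):
Peg 0: [6, 1]
Peg 1: [5, 3]
Peg 2: [4, 2]

After move 2 (2->1):
Peg 0: [6, 1]
Peg 1: [5, 3, 2]
Peg 2: [4]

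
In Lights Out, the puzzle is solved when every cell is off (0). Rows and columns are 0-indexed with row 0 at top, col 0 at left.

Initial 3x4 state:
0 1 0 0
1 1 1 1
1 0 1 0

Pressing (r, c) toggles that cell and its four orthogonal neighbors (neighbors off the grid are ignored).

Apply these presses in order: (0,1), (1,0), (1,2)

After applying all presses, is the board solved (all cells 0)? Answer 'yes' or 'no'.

After press 1 at (0,1):
1 0 1 0
1 0 1 1
1 0 1 0

After press 2 at (1,0):
0 0 1 0
0 1 1 1
0 0 1 0

After press 3 at (1,2):
0 0 0 0
0 0 0 0
0 0 0 0

Lights still on: 0

Answer: yes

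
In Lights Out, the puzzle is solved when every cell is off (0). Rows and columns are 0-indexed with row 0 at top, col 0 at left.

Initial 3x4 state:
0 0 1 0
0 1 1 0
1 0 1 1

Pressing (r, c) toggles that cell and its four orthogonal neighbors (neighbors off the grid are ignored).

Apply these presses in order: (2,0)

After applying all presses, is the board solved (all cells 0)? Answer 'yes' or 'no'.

Answer: no

Derivation:
After press 1 at (2,0):
0 0 1 0
1 1 1 0
0 1 1 1

Lights still on: 7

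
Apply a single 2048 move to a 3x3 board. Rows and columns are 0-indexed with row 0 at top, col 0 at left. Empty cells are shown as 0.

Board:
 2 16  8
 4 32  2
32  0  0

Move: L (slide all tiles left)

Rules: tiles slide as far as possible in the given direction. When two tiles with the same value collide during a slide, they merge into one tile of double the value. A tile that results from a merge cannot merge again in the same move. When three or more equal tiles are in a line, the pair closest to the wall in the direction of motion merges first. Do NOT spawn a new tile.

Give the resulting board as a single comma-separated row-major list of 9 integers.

Answer: 2, 16, 8, 4, 32, 2, 32, 0, 0

Derivation:
Slide left:
row 0: [2, 16, 8] -> [2, 16, 8]
row 1: [4, 32, 2] -> [4, 32, 2]
row 2: [32, 0, 0] -> [32, 0, 0]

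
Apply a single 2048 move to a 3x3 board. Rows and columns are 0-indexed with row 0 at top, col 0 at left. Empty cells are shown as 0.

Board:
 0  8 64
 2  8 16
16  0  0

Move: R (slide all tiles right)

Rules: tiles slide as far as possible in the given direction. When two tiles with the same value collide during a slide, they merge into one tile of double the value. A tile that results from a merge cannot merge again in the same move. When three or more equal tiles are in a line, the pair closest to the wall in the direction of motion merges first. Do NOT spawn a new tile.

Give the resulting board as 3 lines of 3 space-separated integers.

Answer:  0  8 64
 2  8 16
 0  0 16

Derivation:
Slide right:
row 0: [0, 8, 64] -> [0, 8, 64]
row 1: [2, 8, 16] -> [2, 8, 16]
row 2: [16, 0, 0] -> [0, 0, 16]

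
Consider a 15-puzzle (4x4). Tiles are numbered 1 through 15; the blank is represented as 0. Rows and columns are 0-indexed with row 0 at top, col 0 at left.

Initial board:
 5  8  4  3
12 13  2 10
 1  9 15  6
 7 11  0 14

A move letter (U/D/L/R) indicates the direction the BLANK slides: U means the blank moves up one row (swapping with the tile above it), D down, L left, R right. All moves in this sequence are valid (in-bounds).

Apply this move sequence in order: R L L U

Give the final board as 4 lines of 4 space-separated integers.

Answer:  5  8  4  3
12 13  2 10
 1  0 15  6
 7  9 11 14

Derivation:
After move 1 (R):
 5  8  4  3
12 13  2 10
 1  9 15  6
 7 11 14  0

After move 2 (L):
 5  8  4  3
12 13  2 10
 1  9 15  6
 7 11  0 14

After move 3 (L):
 5  8  4  3
12 13  2 10
 1  9 15  6
 7  0 11 14

After move 4 (U):
 5  8  4  3
12 13  2 10
 1  0 15  6
 7  9 11 14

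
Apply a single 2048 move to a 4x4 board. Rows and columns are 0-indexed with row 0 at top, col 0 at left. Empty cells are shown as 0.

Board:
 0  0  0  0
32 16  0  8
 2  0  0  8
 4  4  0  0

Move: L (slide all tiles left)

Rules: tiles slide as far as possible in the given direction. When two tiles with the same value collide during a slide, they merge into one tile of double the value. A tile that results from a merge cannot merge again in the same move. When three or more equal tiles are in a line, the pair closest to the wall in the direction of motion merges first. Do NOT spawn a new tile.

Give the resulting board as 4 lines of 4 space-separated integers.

Answer:  0  0  0  0
32 16  8  0
 2  8  0  0
 8  0  0  0

Derivation:
Slide left:
row 0: [0, 0, 0, 0] -> [0, 0, 0, 0]
row 1: [32, 16, 0, 8] -> [32, 16, 8, 0]
row 2: [2, 0, 0, 8] -> [2, 8, 0, 0]
row 3: [4, 4, 0, 0] -> [8, 0, 0, 0]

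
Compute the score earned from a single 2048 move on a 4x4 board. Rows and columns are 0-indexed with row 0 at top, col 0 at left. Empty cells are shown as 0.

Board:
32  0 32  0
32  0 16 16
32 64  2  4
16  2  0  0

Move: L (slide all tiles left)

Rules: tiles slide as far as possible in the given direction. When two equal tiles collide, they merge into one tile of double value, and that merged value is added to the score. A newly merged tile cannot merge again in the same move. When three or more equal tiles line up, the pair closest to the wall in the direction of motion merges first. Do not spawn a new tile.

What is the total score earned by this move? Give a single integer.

Answer: 96

Derivation:
Slide left:
row 0: [32, 0, 32, 0] -> [64, 0, 0, 0]  score +64 (running 64)
row 1: [32, 0, 16, 16] -> [32, 32, 0, 0]  score +32 (running 96)
row 2: [32, 64, 2, 4] -> [32, 64, 2, 4]  score +0 (running 96)
row 3: [16, 2, 0, 0] -> [16, 2, 0, 0]  score +0 (running 96)
Board after move:
64  0  0  0
32 32  0  0
32 64  2  4
16  2  0  0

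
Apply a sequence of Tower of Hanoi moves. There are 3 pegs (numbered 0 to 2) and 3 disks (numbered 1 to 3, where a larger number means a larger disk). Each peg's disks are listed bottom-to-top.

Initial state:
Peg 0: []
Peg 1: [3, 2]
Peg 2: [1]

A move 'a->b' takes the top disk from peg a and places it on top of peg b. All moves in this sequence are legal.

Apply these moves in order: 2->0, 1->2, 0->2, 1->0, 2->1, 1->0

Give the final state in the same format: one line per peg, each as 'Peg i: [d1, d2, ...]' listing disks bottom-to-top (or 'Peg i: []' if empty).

After move 1 (2->0):
Peg 0: [1]
Peg 1: [3, 2]
Peg 2: []

After move 2 (1->2):
Peg 0: [1]
Peg 1: [3]
Peg 2: [2]

After move 3 (0->2):
Peg 0: []
Peg 1: [3]
Peg 2: [2, 1]

After move 4 (1->0):
Peg 0: [3]
Peg 1: []
Peg 2: [2, 1]

After move 5 (2->1):
Peg 0: [3]
Peg 1: [1]
Peg 2: [2]

After move 6 (1->0):
Peg 0: [3, 1]
Peg 1: []
Peg 2: [2]

Answer: Peg 0: [3, 1]
Peg 1: []
Peg 2: [2]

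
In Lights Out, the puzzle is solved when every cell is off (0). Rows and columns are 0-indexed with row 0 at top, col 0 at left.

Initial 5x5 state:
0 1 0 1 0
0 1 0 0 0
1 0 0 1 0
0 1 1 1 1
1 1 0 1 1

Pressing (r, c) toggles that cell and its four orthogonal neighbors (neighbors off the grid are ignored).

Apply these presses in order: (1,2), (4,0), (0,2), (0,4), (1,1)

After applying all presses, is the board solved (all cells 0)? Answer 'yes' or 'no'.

Answer: no

Derivation:
After press 1 at (1,2):
0 1 1 1 0
0 0 1 1 0
1 0 1 1 0
0 1 1 1 1
1 1 0 1 1

After press 2 at (4,0):
0 1 1 1 0
0 0 1 1 0
1 0 1 1 0
1 1 1 1 1
0 0 0 1 1

After press 3 at (0,2):
0 0 0 0 0
0 0 0 1 0
1 0 1 1 0
1 1 1 1 1
0 0 0 1 1

After press 4 at (0,4):
0 0 0 1 1
0 0 0 1 1
1 0 1 1 0
1 1 1 1 1
0 0 0 1 1

After press 5 at (1,1):
0 1 0 1 1
1 1 1 1 1
1 1 1 1 0
1 1 1 1 1
0 0 0 1 1

Lights still on: 19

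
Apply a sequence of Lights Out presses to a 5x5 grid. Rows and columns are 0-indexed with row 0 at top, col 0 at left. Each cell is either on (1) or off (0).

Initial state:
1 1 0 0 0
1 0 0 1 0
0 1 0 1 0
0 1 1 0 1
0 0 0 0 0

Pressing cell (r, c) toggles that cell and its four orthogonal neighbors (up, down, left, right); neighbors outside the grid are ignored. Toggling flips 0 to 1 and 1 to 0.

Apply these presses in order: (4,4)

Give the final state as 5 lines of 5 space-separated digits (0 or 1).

After press 1 at (4,4):
1 1 0 0 0
1 0 0 1 0
0 1 0 1 0
0 1 1 0 0
0 0 0 1 1

Answer: 1 1 0 0 0
1 0 0 1 0
0 1 0 1 0
0 1 1 0 0
0 0 0 1 1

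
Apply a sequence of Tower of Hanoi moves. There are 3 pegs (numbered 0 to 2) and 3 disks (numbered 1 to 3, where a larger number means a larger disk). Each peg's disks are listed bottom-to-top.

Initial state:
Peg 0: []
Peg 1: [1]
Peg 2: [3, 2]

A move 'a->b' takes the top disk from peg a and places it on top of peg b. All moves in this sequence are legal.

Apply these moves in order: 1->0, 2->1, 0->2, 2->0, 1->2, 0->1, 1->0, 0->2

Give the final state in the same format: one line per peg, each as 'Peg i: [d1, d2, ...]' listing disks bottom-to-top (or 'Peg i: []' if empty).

After move 1 (1->0):
Peg 0: [1]
Peg 1: []
Peg 2: [3, 2]

After move 2 (2->1):
Peg 0: [1]
Peg 1: [2]
Peg 2: [3]

After move 3 (0->2):
Peg 0: []
Peg 1: [2]
Peg 2: [3, 1]

After move 4 (2->0):
Peg 0: [1]
Peg 1: [2]
Peg 2: [3]

After move 5 (1->2):
Peg 0: [1]
Peg 1: []
Peg 2: [3, 2]

After move 6 (0->1):
Peg 0: []
Peg 1: [1]
Peg 2: [3, 2]

After move 7 (1->0):
Peg 0: [1]
Peg 1: []
Peg 2: [3, 2]

After move 8 (0->2):
Peg 0: []
Peg 1: []
Peg 2: [3, 2, 1]

Answer: Peg 0: []
Peg 1: []
Peg 2: [3, 2, 1]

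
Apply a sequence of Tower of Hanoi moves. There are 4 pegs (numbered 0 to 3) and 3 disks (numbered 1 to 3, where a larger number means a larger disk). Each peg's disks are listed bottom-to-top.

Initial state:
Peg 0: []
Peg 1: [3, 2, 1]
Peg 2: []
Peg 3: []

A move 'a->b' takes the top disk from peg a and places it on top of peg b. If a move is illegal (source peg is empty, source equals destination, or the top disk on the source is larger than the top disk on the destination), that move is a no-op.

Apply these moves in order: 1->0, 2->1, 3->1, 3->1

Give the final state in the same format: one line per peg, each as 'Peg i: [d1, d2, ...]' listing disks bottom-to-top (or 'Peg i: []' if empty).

After move 1 (1->0):
Peg 0: [1]
Peg 1: [3, 2]
Peg 2: []
Peg 3: []

After move 2 (2->1):
Peg 0: [1]
Peg 1: [3, 2]
Peg 2: []
Peg 3: []

After move 3 (3->1):
Peg 0: [1]
Peg 1: [3, 2]
Peg 2: []
Peg 3: []

After move 4 (3->1):
Peg 0: [1]
Peg 1: [3, 2]
Peg 2: []
Peg 3: []

Answer: Peg 0: [1]
Peg 1: [3, 2]
Peg 2: []
Peg 3: []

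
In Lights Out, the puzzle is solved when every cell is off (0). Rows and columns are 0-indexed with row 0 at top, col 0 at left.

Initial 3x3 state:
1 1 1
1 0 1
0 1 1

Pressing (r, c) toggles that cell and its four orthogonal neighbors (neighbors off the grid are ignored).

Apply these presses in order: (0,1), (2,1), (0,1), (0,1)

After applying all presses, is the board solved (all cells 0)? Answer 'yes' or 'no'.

After press 1 at (0,1):
0 0 0
1 1 1
0 1 1

After press 2 at (2,1):
0 0 0
1 0 1
1 0 0

After press 3 at (0,1):
1 1 1
1 1 1
1 0 0

After press 4 at (0,1):
0 0 0
1 0 1
1 0 0

Lights still on: 3

Answer: no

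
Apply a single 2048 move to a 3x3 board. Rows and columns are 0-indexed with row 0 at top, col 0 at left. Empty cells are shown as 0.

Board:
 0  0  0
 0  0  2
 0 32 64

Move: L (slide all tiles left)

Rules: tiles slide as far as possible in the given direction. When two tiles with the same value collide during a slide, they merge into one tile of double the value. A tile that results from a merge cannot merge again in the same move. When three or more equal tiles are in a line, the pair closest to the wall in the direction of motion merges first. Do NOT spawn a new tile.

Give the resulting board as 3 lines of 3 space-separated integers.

Slide left:
row 0: [0, 0, 0] -> [0, 0, 0]
row 1: [0, 0, 2] -> [2, 0, 0]
row 2: [0, 32, 64] -> [32, 64, 0]

Answer:  0  0  0
 2  0  0
32 64  0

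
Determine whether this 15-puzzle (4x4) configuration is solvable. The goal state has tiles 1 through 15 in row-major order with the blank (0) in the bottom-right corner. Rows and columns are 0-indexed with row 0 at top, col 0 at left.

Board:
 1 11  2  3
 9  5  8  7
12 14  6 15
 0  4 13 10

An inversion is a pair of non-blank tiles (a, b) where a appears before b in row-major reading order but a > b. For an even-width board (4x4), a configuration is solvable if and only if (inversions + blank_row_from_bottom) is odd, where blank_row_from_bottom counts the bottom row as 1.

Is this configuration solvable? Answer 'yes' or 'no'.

Answer: yes

Derivation:
Inversions: 32
Blank is in row 3 (0-indexed from top), which is row 1 counting from the bottom (bottom = 1).
32 + 1 = 33, which is odd, so the puzzle is solvable.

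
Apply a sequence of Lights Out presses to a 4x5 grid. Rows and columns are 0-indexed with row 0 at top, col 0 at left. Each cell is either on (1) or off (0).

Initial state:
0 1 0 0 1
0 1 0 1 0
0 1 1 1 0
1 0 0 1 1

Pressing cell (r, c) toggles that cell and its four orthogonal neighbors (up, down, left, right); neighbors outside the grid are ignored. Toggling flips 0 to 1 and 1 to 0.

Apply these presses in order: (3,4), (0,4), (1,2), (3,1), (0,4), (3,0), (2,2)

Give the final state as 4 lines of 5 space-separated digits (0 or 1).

After press 1 at (3,4):
0 1 0 0 1
0 1 0 1 0
0 1 1 1 1
1 0 0 0 0

After press 2 at (0,4):
0 1 0 1 0
0 1 0 1 1
0 1 1 1 1
1 0 0 0 0

After press 3 at (1,2):
0 1 1 1 0
0 0 1 0 1
0 1 0 1 1
1 0 0 0 0

After press 4 at (3,1):
0 1 1 1 0
0 0 1 0 1
0 0 0 1 1
0 1 1 0 0

After press 5 at (0,4):
0 1 1 0 1
0 0 1 0 0
0 0 0 1 1
0 1 1 0 0

After press 6 at (3,0):
0 1 1 0 1
0 0 1 0 0
1 0 0 1 1
1 0 1 0 0

After press 7 at (2,2):
0 1 1 0 1
0 0 0 0 0
1 1 1 0 1
1 0 0 0 0

Answer: 0 1 1 0 1
0 0 0 0 0
1 1 1 0 1
1 0 0 0 0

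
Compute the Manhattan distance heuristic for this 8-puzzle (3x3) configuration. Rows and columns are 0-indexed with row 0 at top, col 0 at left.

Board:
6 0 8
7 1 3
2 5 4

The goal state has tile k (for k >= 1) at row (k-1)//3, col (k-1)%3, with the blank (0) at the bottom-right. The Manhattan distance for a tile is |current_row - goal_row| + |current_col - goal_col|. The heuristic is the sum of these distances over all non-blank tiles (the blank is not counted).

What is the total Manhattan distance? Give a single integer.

Tile 6: at (0,0), goal (1,2), distance |0-1|+|0-2| = 3
Tile 8: at (0,2), goal (2,1), distance |0-2|+|2-1| = 3
Tile 7: at (1,0), goal (2,0), distance |1-2|+|0-0| = 1
Tile 1: at (1,1), goal (0,0), distance |1-0|+|1-0| = 2
Tile 3: at (1,2), goal (0,2), distance |1-0|+|2-2| = 1
Tile 2: at (2,0), goal (0,1), distance |2-0|+|0-1| = 3
Tile 5: at (2,1), goal (1,1), distance |2-1|+|1-1| = 1
Tile 4: at (2,2), goal (1,0), distance |2-1|+|2-0| = 3
Sum: 3 + 3 + 1 + 2 + 1 + 3 + 1 + 3 = 17

Answer: 17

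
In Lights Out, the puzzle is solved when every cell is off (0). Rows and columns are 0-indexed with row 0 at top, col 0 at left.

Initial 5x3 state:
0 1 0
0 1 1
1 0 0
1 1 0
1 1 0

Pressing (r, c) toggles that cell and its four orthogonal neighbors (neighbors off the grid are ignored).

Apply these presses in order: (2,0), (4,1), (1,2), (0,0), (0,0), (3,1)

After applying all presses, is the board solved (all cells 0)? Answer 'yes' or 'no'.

After press 1 at (2,0):
0 1 0
1 1 1
0 1 0
0 1 0
1 1 0

After press 2 at (4,1):
0 1 0
1 1 1
0 1 0
0 0 0
0 0 1

After press 3 at (1,2):
0 1 1
1 0 0
0 1 1
0 0 0
0 0 1

After press 4 at (0,0):
1 0 1
0 0 0
0 1 1
0 0 0
0 0 1

After press 5 at (0,0):
0 1 1
1 0 0
0 1 1
0 0 0
0 0 1

After press 6 at (3,1):
0 1 1
1 0 0
0 0 1
1 1 1
0 1 1

Lights still on: 9

Answer: no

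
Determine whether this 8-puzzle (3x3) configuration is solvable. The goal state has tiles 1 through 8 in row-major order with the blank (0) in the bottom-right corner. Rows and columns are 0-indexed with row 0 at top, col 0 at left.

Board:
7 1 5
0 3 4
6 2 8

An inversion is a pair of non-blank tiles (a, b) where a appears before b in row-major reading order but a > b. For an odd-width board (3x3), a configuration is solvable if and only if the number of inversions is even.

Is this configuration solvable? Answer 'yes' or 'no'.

Answer: yes

Derivation:
Inversions (pairs i<j in row-major order where tile[i] > tile[j] > 0): 12
12 is even, so the puzzle is solvable.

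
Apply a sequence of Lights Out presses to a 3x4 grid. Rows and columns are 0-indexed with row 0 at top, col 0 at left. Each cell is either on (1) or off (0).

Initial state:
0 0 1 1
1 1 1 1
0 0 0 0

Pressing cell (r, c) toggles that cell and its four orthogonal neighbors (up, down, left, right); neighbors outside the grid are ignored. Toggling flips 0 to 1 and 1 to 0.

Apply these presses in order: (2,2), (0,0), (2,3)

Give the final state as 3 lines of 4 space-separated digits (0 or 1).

Answer: 1 1 1 1
0 1 0 0
0 1 0 0

Derivation:
After press 1 at (2,2):
0 0 1 1
1 1 0 1
0 1 1 1

After press 2 at (0,0):
1 1 1 1
0 1 0 1
0 1 1 1

After press 3 at (2,3):
1 1 1 1
0 1 0 0
0 1 0 0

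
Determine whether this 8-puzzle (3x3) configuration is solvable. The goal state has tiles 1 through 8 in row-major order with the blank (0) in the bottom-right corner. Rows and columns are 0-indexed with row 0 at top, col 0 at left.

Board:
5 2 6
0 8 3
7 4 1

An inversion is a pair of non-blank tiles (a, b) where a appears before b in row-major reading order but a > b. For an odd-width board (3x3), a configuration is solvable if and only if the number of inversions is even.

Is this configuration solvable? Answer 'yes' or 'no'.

Answer: yes

Derivation:
Inversions (pairs i<j in row-major order where tile[i] > tile[j] > 0): 16
16 is even, so the puzzle is solvable.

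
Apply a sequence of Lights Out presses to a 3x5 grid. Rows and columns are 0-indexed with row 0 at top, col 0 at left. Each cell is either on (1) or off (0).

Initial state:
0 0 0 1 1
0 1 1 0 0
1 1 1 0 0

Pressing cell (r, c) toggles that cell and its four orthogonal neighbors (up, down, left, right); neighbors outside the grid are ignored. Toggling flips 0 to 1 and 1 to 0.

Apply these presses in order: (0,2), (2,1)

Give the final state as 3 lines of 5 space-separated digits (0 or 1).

After press 1 at (0,2):
0 1 1 0 1
0 1 0 0 0
1 1 1 0 0

After press 2 at (2,1):
0 1 1 0 1
0 0 0 0 0
0 0 0 0 0

Answer: 0 1 1 0 1
0 0 0 0 0
0 0 0 0 0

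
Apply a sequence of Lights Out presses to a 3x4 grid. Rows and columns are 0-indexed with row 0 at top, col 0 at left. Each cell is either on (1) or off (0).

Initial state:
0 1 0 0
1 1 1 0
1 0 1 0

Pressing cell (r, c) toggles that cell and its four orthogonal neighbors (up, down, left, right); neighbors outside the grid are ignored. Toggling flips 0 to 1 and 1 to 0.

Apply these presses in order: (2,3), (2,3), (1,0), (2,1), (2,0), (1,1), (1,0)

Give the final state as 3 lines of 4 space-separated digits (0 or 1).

After press 1 at (2,3):
0 1 0 0
1 1 1 1
1 0 0 1

After press 2 at (2,3):
0 1 0 0
1 1 1 0
1 0 1 0

After press 3 at (1,0):
1 1 0 0
0 0 1 0
0 0 1 0

After press 4 at (2,1):
1 1 0 0
0 1 1 0
1 1 0 0

After press 5 at (2,0):
1 1 0 0
1 1 1 0
0 0 0 0

After press 6 at (1,1):
1 0 0 0
0 0 0 0
0 1 0 0

After press 7 at (1,0):
0 0 0 0
1 1 0 0
1 1 0 0

Answer: 0 0 0 0
1 1 0 0
1 1 0 0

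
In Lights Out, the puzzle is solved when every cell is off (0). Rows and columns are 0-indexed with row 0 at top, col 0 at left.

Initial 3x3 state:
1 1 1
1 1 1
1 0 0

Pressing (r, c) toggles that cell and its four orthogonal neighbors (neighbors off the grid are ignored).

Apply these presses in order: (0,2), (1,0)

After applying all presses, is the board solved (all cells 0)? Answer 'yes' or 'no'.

Answer: yes

Derivation:
After press 1 at (0,2):
1 0 0
1 1 0
1 0 0

After press 2 at (1,0):
0 0 0
0 0 0
0 0 0

Lights still on: 0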